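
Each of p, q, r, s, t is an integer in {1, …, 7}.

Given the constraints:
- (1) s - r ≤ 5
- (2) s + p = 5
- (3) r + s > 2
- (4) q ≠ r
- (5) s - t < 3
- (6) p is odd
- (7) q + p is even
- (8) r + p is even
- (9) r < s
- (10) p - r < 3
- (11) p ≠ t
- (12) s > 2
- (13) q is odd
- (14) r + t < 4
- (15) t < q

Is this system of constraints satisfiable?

Satisfiable

The assignment p = 1, q = 5, r = 1, s = 4, t = 2 works:
  constraint 1 holds since s - r = 3.
  constraint 2 holds since s + p = 5.
  constraint 3 holds since r + s = 5.
The rest check out directly.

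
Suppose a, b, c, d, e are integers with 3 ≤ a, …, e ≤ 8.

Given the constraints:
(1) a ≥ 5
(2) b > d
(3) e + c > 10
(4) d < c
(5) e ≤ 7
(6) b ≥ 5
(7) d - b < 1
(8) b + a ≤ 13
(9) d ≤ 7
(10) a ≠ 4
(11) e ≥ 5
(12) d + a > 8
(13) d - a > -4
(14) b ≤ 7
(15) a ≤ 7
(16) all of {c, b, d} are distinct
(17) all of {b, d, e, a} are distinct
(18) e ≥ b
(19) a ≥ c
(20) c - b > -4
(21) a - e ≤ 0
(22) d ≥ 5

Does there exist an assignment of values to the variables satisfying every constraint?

Constraints 1, 5, 6, 9, 11, 14, 15, and 22 confine each of b, d, e, a to the 3 values {5, …, 7}.
Constraint 17 requires all 4 of them to be distinct, but only 3 values are available — impossible by the pigeonhole principle.

Unsatisfiable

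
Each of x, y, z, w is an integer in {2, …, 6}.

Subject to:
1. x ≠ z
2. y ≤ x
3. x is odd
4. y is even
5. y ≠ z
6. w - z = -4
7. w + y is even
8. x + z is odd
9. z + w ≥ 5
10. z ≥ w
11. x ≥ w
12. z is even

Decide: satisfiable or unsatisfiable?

One satisfying assignment is x = 3, y = 2, z = 6, w = 2.
For the less obvious constraints — constraint 3: x = 3 is odd; constraint 6: w - z = -4; constraint 9: z + w = 8 — and the others hold by inspection.

Satisfiable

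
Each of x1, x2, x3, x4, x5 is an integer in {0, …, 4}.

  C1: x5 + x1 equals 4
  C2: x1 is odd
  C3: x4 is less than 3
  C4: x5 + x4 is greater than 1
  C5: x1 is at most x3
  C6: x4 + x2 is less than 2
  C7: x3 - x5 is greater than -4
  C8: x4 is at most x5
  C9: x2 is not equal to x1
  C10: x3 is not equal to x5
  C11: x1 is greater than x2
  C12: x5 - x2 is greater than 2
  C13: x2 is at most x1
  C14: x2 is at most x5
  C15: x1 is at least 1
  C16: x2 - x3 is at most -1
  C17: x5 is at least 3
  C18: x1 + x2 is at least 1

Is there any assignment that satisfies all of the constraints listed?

The assignment x1 = 1, x2 = 0, x3 = 2, x4 = 1, x5 = 3 works:
  constraint 1 holds since x5 + x1 = 4.
  constraint 4 holds since x5 + x4 = 4.
  constraint 6 holds since x4 + x2 = 1.
The rest check out directly.

Satisfiable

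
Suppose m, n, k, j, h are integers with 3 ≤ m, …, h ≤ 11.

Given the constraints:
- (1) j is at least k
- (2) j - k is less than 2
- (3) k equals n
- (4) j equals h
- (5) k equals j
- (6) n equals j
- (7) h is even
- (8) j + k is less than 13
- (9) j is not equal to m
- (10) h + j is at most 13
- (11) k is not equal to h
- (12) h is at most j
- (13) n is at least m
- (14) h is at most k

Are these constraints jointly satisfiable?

From constraints 3, 4, and 6, k = n = j = h, so k = h. But constraint 11 says k ≠ h. Contradiction.

Unsatisfiable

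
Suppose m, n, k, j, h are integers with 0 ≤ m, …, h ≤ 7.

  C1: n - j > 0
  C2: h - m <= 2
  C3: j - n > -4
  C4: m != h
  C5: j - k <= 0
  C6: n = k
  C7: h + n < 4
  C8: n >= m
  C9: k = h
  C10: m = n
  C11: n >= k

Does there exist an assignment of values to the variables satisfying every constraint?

From constraints 6, 9, and 10, m = n = k = h, so m = h. But constraint 4 says m ≠ h. Contradiction.

Unsatisfiable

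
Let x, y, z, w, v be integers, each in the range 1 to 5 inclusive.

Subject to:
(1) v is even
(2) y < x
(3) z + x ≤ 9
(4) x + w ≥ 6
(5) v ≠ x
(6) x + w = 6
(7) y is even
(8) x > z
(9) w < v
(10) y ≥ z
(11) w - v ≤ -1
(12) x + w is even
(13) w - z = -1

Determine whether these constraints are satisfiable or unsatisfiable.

Satisfiable

Setting (x, y, z, w, v) = (5, 2, 2, 1, 2) satisfies everything: constraint 3: z + x = 7; constraint 4: x + w = 6, and the others follow.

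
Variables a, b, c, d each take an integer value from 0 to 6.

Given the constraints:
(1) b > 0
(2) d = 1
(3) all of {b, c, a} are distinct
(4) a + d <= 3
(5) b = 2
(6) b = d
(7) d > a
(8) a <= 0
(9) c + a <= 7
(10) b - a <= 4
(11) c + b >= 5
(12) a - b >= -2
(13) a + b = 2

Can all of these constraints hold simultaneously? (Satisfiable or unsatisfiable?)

Constraint 5 fixes b = 2 and constraint 2 fixes d = 1, but constraint 6 requires b = d. Since 2 ≠ 1, contradiction.

Unsatisfiable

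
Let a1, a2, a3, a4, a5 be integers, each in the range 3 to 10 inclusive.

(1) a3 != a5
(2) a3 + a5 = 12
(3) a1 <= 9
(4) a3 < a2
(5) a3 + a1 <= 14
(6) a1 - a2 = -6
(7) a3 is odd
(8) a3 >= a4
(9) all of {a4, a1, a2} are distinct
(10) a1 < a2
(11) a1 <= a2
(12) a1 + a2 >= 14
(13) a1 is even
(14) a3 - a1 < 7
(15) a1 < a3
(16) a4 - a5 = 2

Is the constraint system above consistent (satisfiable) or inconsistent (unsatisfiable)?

Setting (a1, a2, a3, a4, a5) = (4, 10, 9, 5, 3) satisfies everything: constraint 2: a3 + a5 = 12; constraint 5: a3 + a1 = 13; constraint 6: a1 - a2 = -6, and the others follow.

Satisfiable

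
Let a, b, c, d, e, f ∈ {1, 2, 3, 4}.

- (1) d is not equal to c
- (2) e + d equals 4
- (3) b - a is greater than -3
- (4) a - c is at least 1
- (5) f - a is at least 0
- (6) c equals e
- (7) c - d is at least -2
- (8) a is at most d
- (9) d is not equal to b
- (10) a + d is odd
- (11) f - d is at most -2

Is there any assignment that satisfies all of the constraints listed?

Constraints 4, 5, 7, and 11 give f − a ≥ 0, a − c ≥ 1, c − d ≥ -2, d − f ≥ 2.
Adding all 4 inequalities: the left sides telescope to 0, and the right sides sum to 0 + 1 + (-2) + 2 = 1. So 0 ≥ 1, which is false.

Unsatisfiable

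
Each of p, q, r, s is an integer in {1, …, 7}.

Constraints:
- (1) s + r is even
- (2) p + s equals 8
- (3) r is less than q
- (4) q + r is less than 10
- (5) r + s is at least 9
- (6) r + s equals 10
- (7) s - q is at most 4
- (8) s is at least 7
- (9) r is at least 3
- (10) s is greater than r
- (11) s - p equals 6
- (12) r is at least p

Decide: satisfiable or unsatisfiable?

Satisfiable

Try p = 1, q = 5, r = 3, s = 7.
Check constraint 2: p + s = 8; constraint 4: q + r = 8; constraint 5: r + s = 10. The remaining constraints are straightforward to verify.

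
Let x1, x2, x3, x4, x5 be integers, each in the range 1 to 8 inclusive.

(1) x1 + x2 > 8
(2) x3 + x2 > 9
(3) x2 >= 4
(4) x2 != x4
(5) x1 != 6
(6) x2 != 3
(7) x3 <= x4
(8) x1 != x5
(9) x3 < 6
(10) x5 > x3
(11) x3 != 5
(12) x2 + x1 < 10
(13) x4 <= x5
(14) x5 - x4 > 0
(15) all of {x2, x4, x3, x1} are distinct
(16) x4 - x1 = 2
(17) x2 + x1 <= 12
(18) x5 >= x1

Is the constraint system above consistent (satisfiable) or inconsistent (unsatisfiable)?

Try x1 = 2, x2 = 7, x3 = 3, x4 = 4, x5 = 7.
Check constraint 1: x1 + x2 = 9; constraint 2: x3 + x2 = 10. The remaining constraints are straightforward to verify.

Satisfiable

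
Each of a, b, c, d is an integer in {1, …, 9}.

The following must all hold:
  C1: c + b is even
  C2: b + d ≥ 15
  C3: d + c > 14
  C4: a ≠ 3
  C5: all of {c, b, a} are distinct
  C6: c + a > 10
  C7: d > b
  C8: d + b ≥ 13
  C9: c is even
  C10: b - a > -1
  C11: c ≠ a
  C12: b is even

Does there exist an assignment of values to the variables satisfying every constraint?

The assignment a = 5, b = 6, c = 8, d = 9 works:
  constraint 2 holds since b + d = 15.
  constraint 3 holds since d + c = 17.
  constraint 6 holds since c + a = 13.
The rest check out directly.

Satisfiable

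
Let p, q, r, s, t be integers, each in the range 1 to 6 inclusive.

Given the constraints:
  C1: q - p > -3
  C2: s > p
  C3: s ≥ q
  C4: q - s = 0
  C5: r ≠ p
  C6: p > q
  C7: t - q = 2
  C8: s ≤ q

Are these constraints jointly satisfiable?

Unsatisfiable

Constraints 2, 6, and 8 give p < s, s ≤ q, q < p. Chaining: p < s ≤ q < p, which forces p < p — impossible.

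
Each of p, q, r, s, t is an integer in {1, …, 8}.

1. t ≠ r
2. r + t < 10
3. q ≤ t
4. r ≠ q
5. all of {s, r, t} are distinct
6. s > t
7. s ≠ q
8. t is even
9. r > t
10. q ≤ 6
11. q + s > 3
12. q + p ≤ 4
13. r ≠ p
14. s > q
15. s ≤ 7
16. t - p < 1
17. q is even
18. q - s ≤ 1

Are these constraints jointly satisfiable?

Setting (p, q, r, s, t) = (2, 2, 5, 4, 2) satisfies everything: constraint 2: r + t = 7; constraint 11: q + s = 6; constraint 12: q + p = 4, and the others follow.

Satisfiable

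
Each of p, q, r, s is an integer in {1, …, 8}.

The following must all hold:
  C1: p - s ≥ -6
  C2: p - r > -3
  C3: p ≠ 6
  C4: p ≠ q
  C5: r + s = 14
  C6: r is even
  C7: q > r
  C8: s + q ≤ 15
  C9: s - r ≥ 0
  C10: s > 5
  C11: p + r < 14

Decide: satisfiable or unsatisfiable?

Satisfiable

Try p = 5, q = 7, r = 6, s = 8.
Check constraint 1: p - s = -3; constraint 2: p - r = -1. The remaining constraints are straightforward to verify.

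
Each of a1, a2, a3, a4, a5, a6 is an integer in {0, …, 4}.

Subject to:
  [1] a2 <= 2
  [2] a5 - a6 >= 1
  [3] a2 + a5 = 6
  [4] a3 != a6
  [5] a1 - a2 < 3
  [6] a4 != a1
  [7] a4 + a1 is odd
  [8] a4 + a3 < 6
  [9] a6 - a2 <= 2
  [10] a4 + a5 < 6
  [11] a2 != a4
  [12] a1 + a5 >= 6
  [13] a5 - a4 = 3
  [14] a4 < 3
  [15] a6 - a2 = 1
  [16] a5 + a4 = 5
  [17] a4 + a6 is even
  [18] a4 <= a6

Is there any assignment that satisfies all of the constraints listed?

Satisfiable

Try a1 = 4, a2 = 2, a3 = 4, a4 = 1, a5 = 4, a6 = 3.
Check constraint 2: a5 - a6 = 1; constraint 3: a2 + a5 = 6. The remaining constraints are straightforward to verify.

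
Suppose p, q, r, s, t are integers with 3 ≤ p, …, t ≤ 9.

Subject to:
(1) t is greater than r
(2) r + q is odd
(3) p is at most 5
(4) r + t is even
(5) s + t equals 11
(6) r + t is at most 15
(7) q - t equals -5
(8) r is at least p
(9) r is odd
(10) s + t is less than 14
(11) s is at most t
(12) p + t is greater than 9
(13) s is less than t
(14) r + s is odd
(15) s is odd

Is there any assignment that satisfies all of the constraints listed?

Unsatisfiable

Constraint 9 makes r odd and constraint 15 makes s odd, so r + s must be even. Constraint 14 says r + s is odd — contradiction.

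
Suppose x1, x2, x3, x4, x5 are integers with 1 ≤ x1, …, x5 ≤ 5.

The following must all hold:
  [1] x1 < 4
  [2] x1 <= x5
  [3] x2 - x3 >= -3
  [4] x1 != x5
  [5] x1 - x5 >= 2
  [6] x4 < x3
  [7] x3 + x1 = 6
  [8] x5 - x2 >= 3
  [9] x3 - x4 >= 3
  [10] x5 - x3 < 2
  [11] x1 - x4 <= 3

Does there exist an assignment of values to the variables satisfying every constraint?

Unsatisfiable

Constraints 3, 5, 8, 9, and 11 give x4 − x1 ≥ -3, x1 − x5 ≥ 2, x5 − x2 ≥ 3, x2 − x3 ≥ -3, x3 − x4 ≥ 3.
Adding all 5 inequalities: the left sides telescope to 0, and the right sides sum to (-3) + 2 + 3 + (-3) + 3 = 2. So 0 ≥ 2, which is false.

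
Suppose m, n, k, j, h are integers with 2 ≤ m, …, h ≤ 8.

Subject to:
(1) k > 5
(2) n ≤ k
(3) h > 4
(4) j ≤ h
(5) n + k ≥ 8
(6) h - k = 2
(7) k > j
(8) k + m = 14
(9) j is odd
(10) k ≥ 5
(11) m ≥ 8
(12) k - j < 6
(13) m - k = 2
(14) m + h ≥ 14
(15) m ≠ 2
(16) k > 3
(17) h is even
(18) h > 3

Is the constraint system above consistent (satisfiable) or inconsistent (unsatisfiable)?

Satisfiable

Take m = 8, n = 5, k = 6, j = 3, h = 8. Then constraint 5: n + k = 11; constraint 6: h - k = 2, and every other listed constraint is also met.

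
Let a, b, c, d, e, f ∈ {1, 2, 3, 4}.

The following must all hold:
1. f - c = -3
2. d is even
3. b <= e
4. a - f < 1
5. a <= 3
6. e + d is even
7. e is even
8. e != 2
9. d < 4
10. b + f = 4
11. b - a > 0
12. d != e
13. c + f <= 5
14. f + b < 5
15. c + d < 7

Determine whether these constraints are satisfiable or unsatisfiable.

Take a = 1, b = 3, c = 4, d = 2, e = 4, f = 1. Then constraint 1: f - c = -3; constraint 4: a - f = 0; constraint 10: b + f = 4, and every other listed constraint is also met.

Satisfiable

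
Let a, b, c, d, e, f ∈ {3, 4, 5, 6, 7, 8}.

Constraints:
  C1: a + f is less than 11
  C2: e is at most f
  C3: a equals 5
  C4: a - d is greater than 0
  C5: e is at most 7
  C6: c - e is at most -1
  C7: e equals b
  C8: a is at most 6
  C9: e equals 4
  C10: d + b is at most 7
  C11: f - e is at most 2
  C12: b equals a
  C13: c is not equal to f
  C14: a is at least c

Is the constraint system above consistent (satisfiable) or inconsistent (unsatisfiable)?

Constraint 9 fixes e = 4 and constraint 3 fixes a = 5. Constraints 7 and 12 give e = b = a, so e = a. But 4 ≠ 5 — contradiction.

Unsatisfiable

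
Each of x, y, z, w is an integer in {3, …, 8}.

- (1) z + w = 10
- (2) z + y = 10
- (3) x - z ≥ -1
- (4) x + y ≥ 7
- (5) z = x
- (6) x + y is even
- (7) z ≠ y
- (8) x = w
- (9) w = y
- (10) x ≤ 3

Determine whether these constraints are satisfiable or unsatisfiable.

Unsatisfiable

From constraints 5, 8, and 9, z = x = w = y, so z = y. But constraint 7 says z ≠ y. Contradiction.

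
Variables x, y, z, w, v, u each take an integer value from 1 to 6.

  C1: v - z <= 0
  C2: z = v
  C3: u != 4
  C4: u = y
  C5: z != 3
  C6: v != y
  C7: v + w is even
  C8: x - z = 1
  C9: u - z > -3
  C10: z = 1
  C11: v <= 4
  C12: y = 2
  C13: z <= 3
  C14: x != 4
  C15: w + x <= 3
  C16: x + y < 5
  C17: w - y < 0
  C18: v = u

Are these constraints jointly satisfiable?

Unsatisfiable

Constraint 10 fixes z = 1 and constraint 12 fixes y = 2. Constraints 2, 4, and 18 give z = v = u = y, so z = y. But 1 ≠ 2 — contradiction.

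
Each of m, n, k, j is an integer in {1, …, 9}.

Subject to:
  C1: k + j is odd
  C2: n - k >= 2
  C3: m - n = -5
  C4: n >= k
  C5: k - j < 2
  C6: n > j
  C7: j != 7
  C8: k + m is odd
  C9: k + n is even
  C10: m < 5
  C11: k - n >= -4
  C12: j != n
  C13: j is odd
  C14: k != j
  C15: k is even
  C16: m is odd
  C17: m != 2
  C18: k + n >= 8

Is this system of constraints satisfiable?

Satisfiable

Take m = 1, n = 6, k = 2, j = 3. Then constraint 2: n - k = 4; constraint 3: m - n = -5; constraint 5: k - j = -1, and every other listed constraint is also met.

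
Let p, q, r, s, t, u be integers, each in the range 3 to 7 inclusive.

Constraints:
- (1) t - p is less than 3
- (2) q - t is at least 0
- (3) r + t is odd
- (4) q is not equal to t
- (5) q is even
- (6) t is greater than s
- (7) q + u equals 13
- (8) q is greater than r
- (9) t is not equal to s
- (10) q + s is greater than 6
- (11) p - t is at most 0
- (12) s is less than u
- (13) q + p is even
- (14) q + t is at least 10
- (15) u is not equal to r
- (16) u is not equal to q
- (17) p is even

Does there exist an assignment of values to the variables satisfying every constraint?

Satisfiable

Try p = 4, q = 6, r = 5, s = 3, t = 4, u = 7.
Check constraint 1: t - p = 0; constraint 2: q - t = 2; constraint 7: q + u = 13. The remaining constraints are straightforward to verify.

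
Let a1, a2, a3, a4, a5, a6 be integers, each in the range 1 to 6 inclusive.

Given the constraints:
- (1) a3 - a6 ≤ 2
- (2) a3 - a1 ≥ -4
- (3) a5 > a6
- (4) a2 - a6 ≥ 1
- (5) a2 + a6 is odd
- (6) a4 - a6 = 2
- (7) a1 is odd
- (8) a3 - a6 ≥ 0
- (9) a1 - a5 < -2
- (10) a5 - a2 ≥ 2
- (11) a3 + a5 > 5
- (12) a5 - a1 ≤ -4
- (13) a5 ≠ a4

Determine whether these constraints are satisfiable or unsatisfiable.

Unsatisfiable

Constraints 1, 2, 4, 10, and 12 give a2 − a6 ≥ 1, a6 − a3 ≥ -2, a3 − a1 ≥ -4, a1 − a5 ≥ 4, a5 − a2 ≥ 2.
Adding all 5 inequalities: the left sides telescope to 0, and the right sides sum to 1 + (-2) + (-4) + 4 + 2 = 1. So 0 ≥ 1, which is false.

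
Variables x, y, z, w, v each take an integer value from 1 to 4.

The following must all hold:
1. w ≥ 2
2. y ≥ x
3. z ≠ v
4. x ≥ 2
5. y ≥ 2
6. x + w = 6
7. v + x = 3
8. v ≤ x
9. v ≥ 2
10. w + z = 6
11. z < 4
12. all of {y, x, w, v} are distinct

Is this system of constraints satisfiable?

Constraints 1, 4, 5, and 9 confine each of y, x, w, v to the 3 values {2, …, 4} (the domain already gives each ≤ 4).
Constraint 12 requires all 4 of them to be distinct, but only 3 values are available — impossible by the pigeonhole principle.

Unsatisfiable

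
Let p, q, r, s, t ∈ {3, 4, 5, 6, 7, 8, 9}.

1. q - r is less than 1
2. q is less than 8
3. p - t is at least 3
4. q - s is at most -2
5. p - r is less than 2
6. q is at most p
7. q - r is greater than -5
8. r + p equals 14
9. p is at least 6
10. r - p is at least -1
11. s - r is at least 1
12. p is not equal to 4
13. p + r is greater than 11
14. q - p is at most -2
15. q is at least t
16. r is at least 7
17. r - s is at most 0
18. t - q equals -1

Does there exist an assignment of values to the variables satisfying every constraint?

Try p = 7, q = 5, r = 7, s = 9, t = 4.
Check constraint 1: q - r = -2; constraint 3: p - t = 3; constraint 4: q - s = -4. The remaining constraints are straightforward to verify.

Satisfiable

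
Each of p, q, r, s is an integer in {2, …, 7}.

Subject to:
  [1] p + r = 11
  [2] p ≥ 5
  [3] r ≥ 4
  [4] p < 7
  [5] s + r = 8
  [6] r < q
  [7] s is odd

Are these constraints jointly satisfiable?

Satisfiable

The assignment p = 6, q = 6, r = 5, s = 3 works:
  constraint 1 holds since p + r = 11.
  constraint 5 holds since s + r = 8.
  constraint 7 holds since s = 3 is odd.
The rest check out directly.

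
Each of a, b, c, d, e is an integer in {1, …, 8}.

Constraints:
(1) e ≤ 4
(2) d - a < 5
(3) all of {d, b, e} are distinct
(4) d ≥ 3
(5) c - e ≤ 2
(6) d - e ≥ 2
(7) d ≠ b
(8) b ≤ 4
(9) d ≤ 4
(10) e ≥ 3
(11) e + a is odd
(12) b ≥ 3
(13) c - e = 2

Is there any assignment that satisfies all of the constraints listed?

Unsatisfiable

Constraints 1, 4, 8, 9, 10, and 12 confine each of d, b, e to the 2 values {3, 4}.
Constraint 3 requires all 3 of them to be distinct, but only 2 values are available — impossible by the pigeonhole principle.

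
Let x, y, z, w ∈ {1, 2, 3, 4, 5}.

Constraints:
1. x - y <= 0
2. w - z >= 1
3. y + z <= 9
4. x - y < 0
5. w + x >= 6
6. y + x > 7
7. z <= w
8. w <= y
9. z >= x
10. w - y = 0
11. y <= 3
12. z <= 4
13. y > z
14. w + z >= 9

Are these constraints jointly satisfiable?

From constraints 8 and 11: w ≤ y ≤ 3. From constraint 12: z ≤ 4. Hence w + z ≤ 7. But constraint 14 requires w + z ≥ 9, and 9 > 7. Contradiction.

Unsatisfiable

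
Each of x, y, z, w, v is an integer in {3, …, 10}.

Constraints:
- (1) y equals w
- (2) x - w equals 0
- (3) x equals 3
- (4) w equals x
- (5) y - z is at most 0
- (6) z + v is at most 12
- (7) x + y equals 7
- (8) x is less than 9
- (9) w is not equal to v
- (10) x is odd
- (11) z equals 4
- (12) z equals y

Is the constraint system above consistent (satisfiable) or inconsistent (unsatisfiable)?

Unsatisfiable

Constraint 11 fixes z = 4 and constraint 3 fixes x = 3. Constraints 1, 4, and 12 give z = y = w = x, so z = x. But 4 ≠ 3 — contradiction.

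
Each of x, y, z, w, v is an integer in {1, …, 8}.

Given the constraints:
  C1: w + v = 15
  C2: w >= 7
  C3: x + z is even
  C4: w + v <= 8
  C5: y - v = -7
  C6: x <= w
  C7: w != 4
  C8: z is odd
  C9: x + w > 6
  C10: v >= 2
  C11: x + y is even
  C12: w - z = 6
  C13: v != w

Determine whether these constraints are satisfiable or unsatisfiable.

Unsatisfiable

From constraint 2: w ≥ 7. From constraint 10: v ≥ 2. Hence w + v ≥ 9. But constraint 4 requires w + v ≤ 8, and 8 < 9. Contradiction.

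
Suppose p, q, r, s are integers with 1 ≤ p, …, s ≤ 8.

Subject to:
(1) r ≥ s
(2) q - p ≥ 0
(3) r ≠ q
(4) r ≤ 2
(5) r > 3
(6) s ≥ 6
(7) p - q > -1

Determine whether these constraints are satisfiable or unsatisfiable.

Unsatisfiable

From constraints 1 and 6: r ≥ s and s ≥ 6, so r ≥ 6. From constraint 4: r ≤ 2. But 2 < 6, so no value of r works.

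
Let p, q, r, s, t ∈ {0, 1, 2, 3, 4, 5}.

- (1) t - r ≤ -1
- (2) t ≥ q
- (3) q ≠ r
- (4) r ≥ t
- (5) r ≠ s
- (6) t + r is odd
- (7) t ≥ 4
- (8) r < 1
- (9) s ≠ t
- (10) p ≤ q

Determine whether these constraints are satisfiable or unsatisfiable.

Unsatisfiable

From constraints 4 and 7: r ≥ t and t ≥ 4, so r ≥ 4. From constraint 8: r ≤ 0. But 0 < 4, so no value of r works.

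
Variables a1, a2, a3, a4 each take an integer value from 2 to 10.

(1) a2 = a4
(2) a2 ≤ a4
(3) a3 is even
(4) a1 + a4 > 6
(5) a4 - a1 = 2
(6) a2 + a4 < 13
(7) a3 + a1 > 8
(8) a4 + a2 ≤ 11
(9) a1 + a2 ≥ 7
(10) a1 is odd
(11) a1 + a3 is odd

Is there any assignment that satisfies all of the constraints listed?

Satisfiable

Try a1 = 3, a2 = 5, a3 = 6, a4 = 5.
Check constraint 4: a1 + a4 = 8; constraint 5: a4 - a1 = 2. The remaining constraints are straightforward to verify.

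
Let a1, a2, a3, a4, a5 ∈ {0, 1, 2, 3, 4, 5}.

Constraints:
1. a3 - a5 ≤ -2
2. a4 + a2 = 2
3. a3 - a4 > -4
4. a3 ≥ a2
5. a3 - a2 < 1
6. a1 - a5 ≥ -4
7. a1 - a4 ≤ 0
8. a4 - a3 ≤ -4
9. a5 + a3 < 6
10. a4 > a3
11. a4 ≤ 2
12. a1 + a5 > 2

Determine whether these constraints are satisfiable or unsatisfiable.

Constraints 1, 6, 7, and 8 give a4 − a1 ≥ 0, a1 − a5 ≥ -4, a5 − a3 ≥ 2, a3 − a4 ≥ 4.
Adding all 4 inequalities: the left sides telescope to 0, and the right sides sum to 0 + (-4) + 2 + 4 = 2. So 0 ≥ 2, which is false.

Unsatisfiable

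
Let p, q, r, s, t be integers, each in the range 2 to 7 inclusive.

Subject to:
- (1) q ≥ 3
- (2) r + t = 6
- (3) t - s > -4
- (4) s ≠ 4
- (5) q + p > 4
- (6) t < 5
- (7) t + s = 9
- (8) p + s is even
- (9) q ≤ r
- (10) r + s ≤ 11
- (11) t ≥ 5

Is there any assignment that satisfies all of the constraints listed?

From constraints 1 and 9: r ≥ q ≥ 3. From constraint 11: t ≥ 5. Hence r + t ≥ 8. But constraint 2 requires r + t = 6, and 6 < 8. Contradiction.

Unsatisfiable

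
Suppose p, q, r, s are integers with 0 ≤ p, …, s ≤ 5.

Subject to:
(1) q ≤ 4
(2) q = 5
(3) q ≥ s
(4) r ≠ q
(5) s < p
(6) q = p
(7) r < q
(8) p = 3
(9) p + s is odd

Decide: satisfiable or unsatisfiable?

Unsatisfiable

Constraint 2 fixes q = 5 and constraint 8 fixes p = 3, but constraint 6 requires q = p. Since 5 ≠ 3, contradiction.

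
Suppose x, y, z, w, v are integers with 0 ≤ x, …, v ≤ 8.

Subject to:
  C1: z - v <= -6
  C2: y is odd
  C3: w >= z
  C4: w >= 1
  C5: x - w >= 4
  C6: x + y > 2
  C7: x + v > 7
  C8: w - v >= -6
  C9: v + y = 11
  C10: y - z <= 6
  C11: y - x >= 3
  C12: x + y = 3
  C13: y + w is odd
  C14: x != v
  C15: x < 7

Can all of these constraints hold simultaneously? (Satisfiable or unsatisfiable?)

Unsatisfiable

Constraints 1, 5, 8, 10, and 11 give v − z ≥ 6, z − y ≥ -6, y − x ≥ 3, x − w ≥ 4, w − v ≥ -6.
Adding all 5 inequalities: the left sides telescope to 0, and the right sides sum to 6 + (-6) + 3 + 4 + (-6) = 1. So 0 ≥ 1, which is false.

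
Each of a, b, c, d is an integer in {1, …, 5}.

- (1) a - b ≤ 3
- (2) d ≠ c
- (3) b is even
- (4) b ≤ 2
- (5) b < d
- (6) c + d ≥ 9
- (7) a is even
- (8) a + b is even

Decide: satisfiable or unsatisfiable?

One satisfying assignment is a = 2, b = 2, c = 5, d = 4.
For the less obvious constraints — constraint 1: a - b = 0; constraint 6: c + d = 9 — and the others hold by inspection.

Satisfiable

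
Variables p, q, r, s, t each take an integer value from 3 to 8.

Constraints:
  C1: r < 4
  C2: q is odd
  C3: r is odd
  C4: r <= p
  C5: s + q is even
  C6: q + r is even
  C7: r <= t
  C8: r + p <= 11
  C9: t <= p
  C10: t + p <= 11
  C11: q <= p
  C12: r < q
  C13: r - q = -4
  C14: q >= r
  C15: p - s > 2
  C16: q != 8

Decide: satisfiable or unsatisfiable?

Satisfiable

Try p = 8, q = 7, r = 3, s = 3, t = 3.
Check constraint 8: r + p = 11; constraint 10: t + p = 11; constraint 13: r - q = -4. The remaining constraints are straightforward to verify.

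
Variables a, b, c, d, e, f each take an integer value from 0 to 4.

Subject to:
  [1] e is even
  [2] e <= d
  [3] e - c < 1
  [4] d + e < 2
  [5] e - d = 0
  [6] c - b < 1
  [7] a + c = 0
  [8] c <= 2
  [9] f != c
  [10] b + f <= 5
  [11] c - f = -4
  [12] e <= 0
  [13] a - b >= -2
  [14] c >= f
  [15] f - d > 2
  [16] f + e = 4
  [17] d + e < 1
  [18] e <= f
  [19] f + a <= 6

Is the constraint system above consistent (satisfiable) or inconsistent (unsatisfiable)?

From constraints 8 and 14: f ≤ c ≤ 2. From constraint 12: e ≤ 0. Hence f + e ≤ 2. But constraint 16 requires f + e = 4, and 4 > 2. Contradiction.

Unsatisfiable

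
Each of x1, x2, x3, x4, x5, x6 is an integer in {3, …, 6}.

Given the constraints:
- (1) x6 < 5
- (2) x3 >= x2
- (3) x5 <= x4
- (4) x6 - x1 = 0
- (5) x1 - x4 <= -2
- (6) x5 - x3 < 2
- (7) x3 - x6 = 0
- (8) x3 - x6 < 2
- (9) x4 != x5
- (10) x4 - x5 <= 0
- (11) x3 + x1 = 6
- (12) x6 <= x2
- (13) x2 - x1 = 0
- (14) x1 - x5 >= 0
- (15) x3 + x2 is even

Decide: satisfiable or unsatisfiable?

Constraints 5, 10, and 14 give x5 − x4 ≥ 0, x4 − x1 ≥ 2, x1 − x5 ≥ 0.
Adding all 3 inequalities: the left sides telescope to 0, and the right sides sum to 0 + 2 + 0 = 2. So 0 ≥ 2, which is false.

Unsatisfiable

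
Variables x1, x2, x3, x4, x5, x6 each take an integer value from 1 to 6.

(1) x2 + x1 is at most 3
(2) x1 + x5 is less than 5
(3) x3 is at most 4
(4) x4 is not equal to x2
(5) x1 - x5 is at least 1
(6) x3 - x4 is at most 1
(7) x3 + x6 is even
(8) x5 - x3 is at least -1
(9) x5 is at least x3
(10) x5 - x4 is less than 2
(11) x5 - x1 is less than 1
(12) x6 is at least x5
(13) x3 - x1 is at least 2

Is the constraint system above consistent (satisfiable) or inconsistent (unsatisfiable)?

Unsatisfiable

Constraints 5, 8, and 13 give x5 − x3 ≥ -1, x3 − x1 ≥ 2, x1 − x5 ≥ 1.
Adding all 3 inequalities: the left sides telescope to 0, and the right sides sum to (-1) + 2 + 1 = 2. So 0 ≥ 2, which is false.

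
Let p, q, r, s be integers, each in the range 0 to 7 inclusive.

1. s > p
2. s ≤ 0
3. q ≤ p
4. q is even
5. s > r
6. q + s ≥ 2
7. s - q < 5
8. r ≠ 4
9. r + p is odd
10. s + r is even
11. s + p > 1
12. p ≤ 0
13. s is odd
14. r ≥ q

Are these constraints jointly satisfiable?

Unsatisfiable

From constraints 3 and 12: q ≤ p ≤ 0. From constraint 2: s ≤ 0. Hence q + s ≤ 0. But constraint 6 requires q + s ≥ 2, and 2 > 0. Contradiction.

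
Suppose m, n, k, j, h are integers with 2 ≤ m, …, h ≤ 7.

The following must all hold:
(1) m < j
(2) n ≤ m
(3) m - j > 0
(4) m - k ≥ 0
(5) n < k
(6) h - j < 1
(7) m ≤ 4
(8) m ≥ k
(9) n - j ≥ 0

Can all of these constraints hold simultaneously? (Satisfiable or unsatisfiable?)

Unsatisfiable

Constraints 1, 4, 5, and 9 give k ≤ m, m < j, j ≤ n, n < k. Chaining: k ≤ m < j ≤ n < k, which forces k < k — impossible.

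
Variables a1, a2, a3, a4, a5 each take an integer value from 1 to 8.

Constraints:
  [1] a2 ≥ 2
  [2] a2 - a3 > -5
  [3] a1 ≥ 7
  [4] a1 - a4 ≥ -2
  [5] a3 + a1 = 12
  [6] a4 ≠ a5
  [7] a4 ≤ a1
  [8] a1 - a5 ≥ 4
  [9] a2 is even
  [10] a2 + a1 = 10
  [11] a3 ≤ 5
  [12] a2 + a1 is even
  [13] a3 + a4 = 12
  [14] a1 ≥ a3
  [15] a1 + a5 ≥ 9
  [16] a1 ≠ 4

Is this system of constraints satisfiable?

Satisfiable

One satisfying assignment is a1 = 8, a2 = 2, a3 = 4, a4 = 8, a5 = 4.
For the less obvious constraints — constraint 2: a2 - a3 = -2; constraint 4: a1 - a4 = 0 — and the others hold by inspection.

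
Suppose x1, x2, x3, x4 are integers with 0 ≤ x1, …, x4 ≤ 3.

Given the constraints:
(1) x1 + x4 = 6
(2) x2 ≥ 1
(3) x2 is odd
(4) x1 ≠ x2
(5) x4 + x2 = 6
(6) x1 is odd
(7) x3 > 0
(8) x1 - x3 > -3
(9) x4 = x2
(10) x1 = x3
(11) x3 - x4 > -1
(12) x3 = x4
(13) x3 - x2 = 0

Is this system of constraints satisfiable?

From constraints 9, 10, and 12, x1 = x3 = x4 = x2, so x1 = x2. But constraint 4 says x1 ≠ x2. Contradiction.

Unsatisfiable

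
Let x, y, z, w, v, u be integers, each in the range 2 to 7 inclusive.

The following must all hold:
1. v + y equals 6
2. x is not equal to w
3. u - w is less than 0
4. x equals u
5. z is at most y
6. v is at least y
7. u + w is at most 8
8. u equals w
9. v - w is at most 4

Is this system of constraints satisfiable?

Unsatisfiable

From constraints 4 and 8, x = u = w, so x = w. But constraint 2 says x ≠ w. Contradiction.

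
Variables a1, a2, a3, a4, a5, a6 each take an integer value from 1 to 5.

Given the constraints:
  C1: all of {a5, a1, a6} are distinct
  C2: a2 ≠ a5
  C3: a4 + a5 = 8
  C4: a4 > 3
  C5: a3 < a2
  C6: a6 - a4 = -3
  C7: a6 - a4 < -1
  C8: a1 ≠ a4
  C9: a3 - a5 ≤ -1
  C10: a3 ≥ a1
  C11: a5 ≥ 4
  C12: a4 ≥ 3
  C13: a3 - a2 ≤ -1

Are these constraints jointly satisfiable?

Satisfiable

Setting (a1, a2, a3, a4, a5, a6) = (2, 3, 2, 4, 4, 1) satisfies everything: constraint 3: a4 + a5 = 8; constraint 6: a6 - a4 = -3, and the others follow.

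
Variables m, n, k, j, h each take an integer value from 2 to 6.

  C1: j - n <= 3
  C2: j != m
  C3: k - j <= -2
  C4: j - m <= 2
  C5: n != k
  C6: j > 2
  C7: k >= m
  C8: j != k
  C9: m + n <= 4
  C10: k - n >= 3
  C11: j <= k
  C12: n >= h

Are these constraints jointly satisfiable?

Constraints 1, 3, and 10 give k − n ≥ 3, n − j ≥ -3, j − k ≥ 2.
Adding all 3 inequalities: the left sides telescope to 0, and the right sides sum to 3 + (-3) + 2 = 2. So 0 ≥ 2, which is false.

Unsatisfiable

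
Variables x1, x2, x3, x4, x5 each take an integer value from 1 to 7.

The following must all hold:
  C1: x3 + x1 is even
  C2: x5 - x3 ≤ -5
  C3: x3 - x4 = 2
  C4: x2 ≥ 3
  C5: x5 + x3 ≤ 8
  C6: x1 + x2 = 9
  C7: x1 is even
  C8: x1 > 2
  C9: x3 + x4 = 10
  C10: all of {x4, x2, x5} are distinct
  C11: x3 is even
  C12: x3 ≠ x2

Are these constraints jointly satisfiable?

Setting (x1, x2, x3, x4, x5) = (6, 3, 6, 4, 1) satisfies everything: constraint 2: x5 - x3 = -5; constraint 3: x3 - x4 = 2, and the others follow.

Satisfiable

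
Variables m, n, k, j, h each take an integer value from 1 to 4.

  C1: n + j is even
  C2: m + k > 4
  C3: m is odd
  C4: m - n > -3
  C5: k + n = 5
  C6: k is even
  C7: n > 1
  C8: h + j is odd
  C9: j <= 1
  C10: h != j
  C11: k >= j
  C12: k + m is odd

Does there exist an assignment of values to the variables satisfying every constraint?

Satisfiable

Try m = 3, n = 3, k = 2, j = 1, h = 4.
Check constraint 2: m + k = 5; constraint 4: m - n = 0. The remaining constraints are straightforward to verify.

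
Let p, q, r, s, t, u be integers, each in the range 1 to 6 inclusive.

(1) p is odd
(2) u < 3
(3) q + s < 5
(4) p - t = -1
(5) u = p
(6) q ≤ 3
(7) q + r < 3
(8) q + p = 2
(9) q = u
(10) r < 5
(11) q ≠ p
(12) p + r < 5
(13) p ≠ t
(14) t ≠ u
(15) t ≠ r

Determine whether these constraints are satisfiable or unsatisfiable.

From constraints 5 and 9, q = u = p, so q = p. But constraint 11 says q ≠ p. Contradiction.

Unsatisfiable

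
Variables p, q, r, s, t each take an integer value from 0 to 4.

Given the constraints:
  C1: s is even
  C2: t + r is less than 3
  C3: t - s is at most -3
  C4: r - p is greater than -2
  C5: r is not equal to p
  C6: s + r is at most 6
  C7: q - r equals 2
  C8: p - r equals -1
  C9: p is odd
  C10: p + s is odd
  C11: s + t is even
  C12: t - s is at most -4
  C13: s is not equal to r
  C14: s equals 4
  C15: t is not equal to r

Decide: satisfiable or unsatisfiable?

Satisfiable

One satisfying assignment is p = 1, q = 4, r = 2, s = 4, t = 0.
For the less obvious constraints — constraint 2: t + r = 2; constraint 3: t - s = -4 — and the others hold by inspection.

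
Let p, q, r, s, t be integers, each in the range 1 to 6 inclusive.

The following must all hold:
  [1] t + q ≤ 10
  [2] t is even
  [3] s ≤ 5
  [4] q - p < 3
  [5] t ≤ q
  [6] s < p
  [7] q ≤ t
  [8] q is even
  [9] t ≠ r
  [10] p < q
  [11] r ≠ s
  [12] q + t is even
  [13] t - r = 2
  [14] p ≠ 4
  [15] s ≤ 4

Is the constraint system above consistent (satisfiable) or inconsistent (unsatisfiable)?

Satisfiable

Try p = 3, q = 4, r = 2, s = 1, t = 4.
Check constraint 1: t + q = 8; constraint 4: q - p = 1. The remaining constraints are straightforward to verify.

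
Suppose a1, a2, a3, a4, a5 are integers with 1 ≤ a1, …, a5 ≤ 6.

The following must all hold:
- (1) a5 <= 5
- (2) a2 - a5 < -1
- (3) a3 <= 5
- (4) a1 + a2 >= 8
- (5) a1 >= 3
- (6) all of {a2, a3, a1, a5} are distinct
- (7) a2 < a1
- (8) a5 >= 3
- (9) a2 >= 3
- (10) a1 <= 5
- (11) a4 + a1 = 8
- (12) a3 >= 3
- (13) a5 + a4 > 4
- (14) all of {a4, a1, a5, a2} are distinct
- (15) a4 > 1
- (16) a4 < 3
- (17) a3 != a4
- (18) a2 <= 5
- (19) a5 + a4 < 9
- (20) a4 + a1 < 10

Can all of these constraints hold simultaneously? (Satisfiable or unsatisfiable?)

Unsatisfiable

Constraints 1, 3, 5, 8, 9, 10, 12, and 18 confine each of a2, a3, a1, a5 to the 3 values {3, …, 5}.
Constraint 6 requires all 4 of them to be distinct, but only 3 values are available — impossible by the pigeonhole principle.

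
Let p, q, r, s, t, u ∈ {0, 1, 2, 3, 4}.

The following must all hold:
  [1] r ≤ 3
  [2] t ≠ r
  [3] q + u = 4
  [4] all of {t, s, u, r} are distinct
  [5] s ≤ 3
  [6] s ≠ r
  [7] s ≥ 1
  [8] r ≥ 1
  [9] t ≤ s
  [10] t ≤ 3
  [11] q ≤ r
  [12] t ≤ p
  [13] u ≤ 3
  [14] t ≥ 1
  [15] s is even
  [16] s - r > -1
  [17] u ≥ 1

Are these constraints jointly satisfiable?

Constraints 1, 5, 7, 8, 10, 13, 14, and 17 confine each of t, s, u, r to the 3 values {1, …, 3}.
Constraint 4 requires all 4 of them to be distinct, but only 3 values are available — impossible by the pigeonhole principle.

Unsatisfiable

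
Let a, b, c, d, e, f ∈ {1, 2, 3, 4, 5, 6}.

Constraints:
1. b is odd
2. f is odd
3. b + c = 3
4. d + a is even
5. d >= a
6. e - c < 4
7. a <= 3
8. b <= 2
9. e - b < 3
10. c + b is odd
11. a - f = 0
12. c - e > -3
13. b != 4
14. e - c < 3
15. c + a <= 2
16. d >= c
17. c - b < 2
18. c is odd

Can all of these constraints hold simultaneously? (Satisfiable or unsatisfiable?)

Constraint 18 makes c odd and constraint 1 makes b odd, so c + b must be even. Constraint 10 says c + b is odd — contradiction.

Unsatisfiable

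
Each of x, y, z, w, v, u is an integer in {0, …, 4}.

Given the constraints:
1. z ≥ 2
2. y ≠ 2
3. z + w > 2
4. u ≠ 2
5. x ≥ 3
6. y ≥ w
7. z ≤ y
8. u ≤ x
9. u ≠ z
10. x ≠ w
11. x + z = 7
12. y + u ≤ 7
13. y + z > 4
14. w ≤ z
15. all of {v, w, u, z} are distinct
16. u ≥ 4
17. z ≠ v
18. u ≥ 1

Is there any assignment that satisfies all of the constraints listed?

Try x = 4, y = 3, z = 3, w = 0, v = 2, u = 4.
Check constraint 3: z + w = 3; constraint 11: x + z = 7. The remaining constraints are straightforward to verify.

Satisfiable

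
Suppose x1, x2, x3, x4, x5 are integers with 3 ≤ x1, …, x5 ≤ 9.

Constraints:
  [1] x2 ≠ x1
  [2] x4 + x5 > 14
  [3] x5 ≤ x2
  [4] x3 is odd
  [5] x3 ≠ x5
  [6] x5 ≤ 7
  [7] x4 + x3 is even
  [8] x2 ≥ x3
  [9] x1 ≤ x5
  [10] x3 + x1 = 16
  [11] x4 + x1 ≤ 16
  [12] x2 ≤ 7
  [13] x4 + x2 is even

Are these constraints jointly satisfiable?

Unsatisfiable

From constraints 8 and 12: x3 ≤ x2 ≤ 7. From constraints 6 and 9: x1 ≤ x5 ≤ 7. Hence x3 + x1 ≤ 14. But constraint 10 requires x3 + x1 = 16, and 16 > 14. Contradiction.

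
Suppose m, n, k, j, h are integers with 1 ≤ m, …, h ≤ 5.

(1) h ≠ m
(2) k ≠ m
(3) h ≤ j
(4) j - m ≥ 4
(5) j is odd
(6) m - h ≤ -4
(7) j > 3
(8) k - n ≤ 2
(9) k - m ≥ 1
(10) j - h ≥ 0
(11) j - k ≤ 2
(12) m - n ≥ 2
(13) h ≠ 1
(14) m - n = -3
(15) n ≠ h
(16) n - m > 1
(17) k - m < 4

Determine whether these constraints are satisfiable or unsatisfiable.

Constraints 6, 8, 10, 11, and 12 give m − n ≥ 2, n − k ≥ -2, k − j ≥ -2, j − h ≥ 0, h − m ≥ 4.
Adding all 5 inequalities: the left sides telescope to 0, and the right sides sum to 2 + (-2) + (-2) + 0 + 4 = 2. So 0 ≥ 2, which is false.

Unsatisfiable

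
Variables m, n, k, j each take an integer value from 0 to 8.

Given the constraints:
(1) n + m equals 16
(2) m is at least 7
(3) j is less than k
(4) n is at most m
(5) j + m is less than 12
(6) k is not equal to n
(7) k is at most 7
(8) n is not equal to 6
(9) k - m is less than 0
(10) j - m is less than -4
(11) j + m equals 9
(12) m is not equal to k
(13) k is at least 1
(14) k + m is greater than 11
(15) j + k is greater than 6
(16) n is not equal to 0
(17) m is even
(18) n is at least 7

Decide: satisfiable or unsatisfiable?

One satisfying assignment is m = 8, n = 8, k = 6, j = 1.
For the less obvious constraints — constraint 1: n + m = 16; constraint 5: j + m = 9; constraint 9: k - m = -2 — and the others hold by inspection.

Satisfiable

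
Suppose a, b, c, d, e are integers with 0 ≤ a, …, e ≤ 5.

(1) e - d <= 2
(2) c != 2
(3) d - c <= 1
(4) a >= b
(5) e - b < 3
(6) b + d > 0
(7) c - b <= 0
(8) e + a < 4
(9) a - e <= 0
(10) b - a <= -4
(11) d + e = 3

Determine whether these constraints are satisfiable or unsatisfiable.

Constraints 1, 3, 7, 9, and 10 give e − a ≥ 0, a − b ≥ 4, b − c ≥ 0, c − d ≥ -1, d − e ≥ -2.
Adding all 5 inequalities: the left sides telescope to 0, and the right sides sum to 0 + 4 + 0 + (-1) + (-2) = 1. So 0 ≥ 1, which is false.

Unsatisfiable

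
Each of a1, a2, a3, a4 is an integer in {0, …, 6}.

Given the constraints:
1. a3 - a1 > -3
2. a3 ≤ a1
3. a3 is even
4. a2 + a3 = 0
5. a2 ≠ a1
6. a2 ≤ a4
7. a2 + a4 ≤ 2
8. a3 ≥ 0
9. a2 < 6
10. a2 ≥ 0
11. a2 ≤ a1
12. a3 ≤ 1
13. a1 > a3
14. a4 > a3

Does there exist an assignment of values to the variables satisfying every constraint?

Satisfiable

The assignment a1 = 1, a2 = 0, a3 = 0, a4 = 1 works:
  constraint 1 holds since a3 - a1 = -1.
  constraint 4 holds since a2 + a3 = 0.
The rest check out directly.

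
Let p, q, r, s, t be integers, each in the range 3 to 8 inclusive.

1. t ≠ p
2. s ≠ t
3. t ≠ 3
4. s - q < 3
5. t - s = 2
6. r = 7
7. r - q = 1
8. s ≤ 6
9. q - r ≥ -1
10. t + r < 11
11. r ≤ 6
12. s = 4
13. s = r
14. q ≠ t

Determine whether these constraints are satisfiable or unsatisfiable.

Unsatisfiable

Constraint 12 fixes s = 4 and constraint 6 fixes r = 7, but constraint 13 requires s = r. Since 4 ≠ 7, contradiction.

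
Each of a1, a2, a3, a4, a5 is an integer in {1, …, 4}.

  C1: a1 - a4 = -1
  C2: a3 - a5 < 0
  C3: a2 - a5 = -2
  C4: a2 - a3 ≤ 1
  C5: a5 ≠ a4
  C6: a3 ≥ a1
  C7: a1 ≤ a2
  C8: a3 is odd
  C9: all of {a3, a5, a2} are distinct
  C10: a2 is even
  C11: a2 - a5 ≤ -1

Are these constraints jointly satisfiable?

Setting (a1, a2, a3, a4, a5) = (1, 2, 3, 2, 4) satisfies everything: constraint 1: a1 - a4 = -1; constraint 2: a3 - a5 = -1; constraint 3: a2 - a5 = -2, and the others follow.

Satisfiable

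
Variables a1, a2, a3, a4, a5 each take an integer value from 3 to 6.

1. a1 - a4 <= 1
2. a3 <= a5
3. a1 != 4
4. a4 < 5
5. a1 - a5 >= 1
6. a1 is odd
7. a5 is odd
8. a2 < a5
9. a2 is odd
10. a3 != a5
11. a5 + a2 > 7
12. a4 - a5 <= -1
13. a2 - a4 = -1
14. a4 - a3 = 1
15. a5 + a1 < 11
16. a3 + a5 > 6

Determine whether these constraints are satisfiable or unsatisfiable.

Constraints 1, 5, and 12 give a4 − a1 ≥ -1, a1 − a5 ≥ 1, a5 − a4 ≥ 1.
Adding all 3 inequalities: the left sides telescope to 0, and the right sides sum to (-1) + 1 + 1 = 1. So 0 ≥ 1, which is false.

Unsatisfiable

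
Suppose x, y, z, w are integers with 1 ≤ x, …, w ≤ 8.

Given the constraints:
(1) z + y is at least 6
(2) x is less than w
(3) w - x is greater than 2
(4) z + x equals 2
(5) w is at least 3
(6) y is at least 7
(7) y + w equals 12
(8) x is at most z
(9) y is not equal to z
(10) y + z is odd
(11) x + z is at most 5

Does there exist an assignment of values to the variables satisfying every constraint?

Satisfiable

Setting (x, y, z, w) = (1, 8, 1, 4) satisfies everything: constraint 1: z + y = 9; constraint 3: w - x = 3, and the others follow.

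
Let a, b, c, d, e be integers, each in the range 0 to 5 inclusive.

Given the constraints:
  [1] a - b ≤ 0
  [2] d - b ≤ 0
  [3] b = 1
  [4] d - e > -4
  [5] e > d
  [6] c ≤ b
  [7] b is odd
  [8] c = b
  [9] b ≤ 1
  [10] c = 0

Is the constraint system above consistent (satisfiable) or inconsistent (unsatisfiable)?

Constraint 10 fixes c = 0 and constraint 3 fixes b = 1, but constraint 8 requires c = b. Since 0 ≠ 1, contradiction.

Unsatisfiable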